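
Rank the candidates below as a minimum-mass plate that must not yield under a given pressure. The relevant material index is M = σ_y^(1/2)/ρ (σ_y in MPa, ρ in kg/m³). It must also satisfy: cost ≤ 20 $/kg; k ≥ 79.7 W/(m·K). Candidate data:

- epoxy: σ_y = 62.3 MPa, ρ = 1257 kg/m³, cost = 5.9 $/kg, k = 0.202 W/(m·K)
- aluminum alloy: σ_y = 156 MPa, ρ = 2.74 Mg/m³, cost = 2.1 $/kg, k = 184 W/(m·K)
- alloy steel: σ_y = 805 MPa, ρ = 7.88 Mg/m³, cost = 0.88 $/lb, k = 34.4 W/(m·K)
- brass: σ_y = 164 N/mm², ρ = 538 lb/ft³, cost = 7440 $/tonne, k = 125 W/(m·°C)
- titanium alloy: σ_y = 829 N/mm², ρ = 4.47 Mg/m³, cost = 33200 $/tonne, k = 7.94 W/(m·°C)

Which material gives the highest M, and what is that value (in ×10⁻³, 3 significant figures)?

aluminum alloy, M = 4.56×10⁻³

Screen on constraints: cost ≤ 20 $/kg; k ≥ 79.7 W/(m·K). Survivors: aluminum alloy, brass.
Convert each candidate to consistent units, then evaluate M:
  aluminum alloy: σ_y = 156.0 MPa, ρ = 2740 kg/m³
  brass: σ_y = 164.0 MPa, ρ = 8618 kg/m³
  aluminum alloy: M = 4.56×10⁻³
  brass: M = 1.49×10⁻³
The maximum is for aluminum alloy.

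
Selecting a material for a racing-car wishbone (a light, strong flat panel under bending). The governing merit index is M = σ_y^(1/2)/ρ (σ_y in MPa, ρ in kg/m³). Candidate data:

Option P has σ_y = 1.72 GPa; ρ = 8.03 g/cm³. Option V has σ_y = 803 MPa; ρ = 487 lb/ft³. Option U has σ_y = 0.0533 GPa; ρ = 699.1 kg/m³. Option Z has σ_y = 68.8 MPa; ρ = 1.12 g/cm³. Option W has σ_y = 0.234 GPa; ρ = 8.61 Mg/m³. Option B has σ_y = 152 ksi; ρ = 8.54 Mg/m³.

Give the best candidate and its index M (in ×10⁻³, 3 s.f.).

After converting to SI:
  option P: σ_y = 1720 MPa, ρ = 8030 kg/m³
  option V: σ_y = 803.0 MPa, ρ = 7801 kg/m³
  option U: σ_y = 53.30 MPa, ρ = 699.1 kg/m³
  option Z: σ_y = 68.80 MPa, ρ = 1120 kg/m³
  option W: σ_y = 234.0 MPa, ρ = 8610 kg/m³
  option B: σ_y = 1048 MPa, ρ = 8540 kg/m³
  option U: M = 10.4×10⁻³
  option Z: M = 7.41×10⁻³
  option P: M = 5.16×10⁻³
  option B: M = 3.79×10⁻³
  option V: M = 3.63×10⁻³
  option W: M = 1.78×10⁻³
The maximum is for option U.

option U, M = 10.4×10⁻³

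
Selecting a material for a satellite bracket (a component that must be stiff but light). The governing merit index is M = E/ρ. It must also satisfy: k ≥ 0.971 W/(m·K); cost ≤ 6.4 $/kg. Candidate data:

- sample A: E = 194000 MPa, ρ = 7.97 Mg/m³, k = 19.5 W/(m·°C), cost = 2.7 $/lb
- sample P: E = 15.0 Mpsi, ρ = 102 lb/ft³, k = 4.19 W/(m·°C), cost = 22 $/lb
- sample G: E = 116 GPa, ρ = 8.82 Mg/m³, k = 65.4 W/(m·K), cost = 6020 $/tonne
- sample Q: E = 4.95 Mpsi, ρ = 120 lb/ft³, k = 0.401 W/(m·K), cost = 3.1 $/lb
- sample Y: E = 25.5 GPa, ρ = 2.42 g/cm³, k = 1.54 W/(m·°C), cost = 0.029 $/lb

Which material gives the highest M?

sample A

Screen on constraints: k ≥ 0.971 W/(m·K); cost ≤ 6.4 $/kg. Survivors: sample A, sample G, sample Y.
Putting every candidate on a common basis:
  sample A: E = 194.0 GPa, ρ = 7970 kg/m³
  sample G: E = 116.0 GPa, ρ = 8820 kg/m³
  sample Y: E = 25.50 GPa, ρ = 2420 kg/m³
  sample A: M = 24.3 MN·m/kg
  sample G: M = 13.2 MN·m/kg
  sample Y: M = 10.5 MN·m/kg
The maximum is for sample A.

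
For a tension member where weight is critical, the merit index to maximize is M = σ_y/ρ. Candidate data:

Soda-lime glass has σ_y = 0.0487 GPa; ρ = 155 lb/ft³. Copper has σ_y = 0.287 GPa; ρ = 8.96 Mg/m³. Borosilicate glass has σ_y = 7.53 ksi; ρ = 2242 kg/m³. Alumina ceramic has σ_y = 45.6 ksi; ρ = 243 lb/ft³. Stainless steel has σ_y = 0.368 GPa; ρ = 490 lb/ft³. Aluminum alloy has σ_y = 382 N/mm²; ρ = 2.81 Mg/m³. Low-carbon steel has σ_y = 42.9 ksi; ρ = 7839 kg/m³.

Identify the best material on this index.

aluminum alloy

Putting every candidate on a common basis:
  soda-lime glass: σ_y = 48.70 MPa, ρ = 2483 kg/m³
  copper: σ_y = 287.0 MPa, ρ = 8960 kg/m³
  borosilicate glass: σ_y = 51.92 MPa, ρ = 2242 kg/m³
  alumina ceramic: σ_y = 314.4 MPa, ρ = 3892 kg/m³
  stainless steel: σ_y = 368.0 MPa, ρ = 7849 kg/m³
  aluminum alloy: σ_y = 382.0 MPa, ρ = 2810 kg/m³
  low-carbon steel: σ_y = 295.8 MPa, ρ = 7839 kg/m³
  aluminum alloy: M = 136 kN·m/kg
  alumina ceramic: M = 80.8 kN·m/kg
  stainless steel: M = 46.9 kN·m/kg
  low-carbon steel: M = 37.7 kN·m/kg
  copper: M = 32.0 kN·m/kg
  borosilicate glass: M = 23.2 kN·m/kg
  soda-lime glass: M = 19.6 kN·m/kg
Highest index: aluminum alloy.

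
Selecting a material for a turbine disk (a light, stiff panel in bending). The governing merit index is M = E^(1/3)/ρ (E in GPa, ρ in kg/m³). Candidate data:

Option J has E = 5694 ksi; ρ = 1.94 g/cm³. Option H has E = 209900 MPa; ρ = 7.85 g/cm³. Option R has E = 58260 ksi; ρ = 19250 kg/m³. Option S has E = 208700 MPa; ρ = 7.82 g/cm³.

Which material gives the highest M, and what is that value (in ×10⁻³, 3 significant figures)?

option J, M = 1.75×10⁻³

After converting to SI:
  option J: E = 39.26 GPa, ρ = 1940 kg/m³
  option H: E = 209.9 GPa, ρ = 7850 kg/m³
  option R: E = 401.7 GPa, ρ = 19250 kg/m³
  option S: E = 208.7 GPa, ρ = 7820 kg/m³
  option J: M = 1.75×10⁻³
  option S: M = 0.759×10⁻³
  option H: M = 0.757×10⁻³
  option R: M = 0.383×10⁻³
Option J ranks first.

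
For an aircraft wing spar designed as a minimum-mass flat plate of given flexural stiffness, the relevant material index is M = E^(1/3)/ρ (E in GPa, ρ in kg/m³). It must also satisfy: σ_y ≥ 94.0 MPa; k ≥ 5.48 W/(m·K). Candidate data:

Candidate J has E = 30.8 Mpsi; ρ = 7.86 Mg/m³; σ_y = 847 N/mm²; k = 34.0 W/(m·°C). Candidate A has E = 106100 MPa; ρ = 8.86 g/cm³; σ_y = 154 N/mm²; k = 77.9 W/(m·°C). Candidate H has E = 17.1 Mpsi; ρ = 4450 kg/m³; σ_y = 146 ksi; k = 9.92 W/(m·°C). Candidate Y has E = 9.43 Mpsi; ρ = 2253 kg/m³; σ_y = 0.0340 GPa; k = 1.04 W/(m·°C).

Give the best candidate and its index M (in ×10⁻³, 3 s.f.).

candidate H, M = 1.10×10⁻³

Screen on constraints: σ_y ≥ 94.0 MPa; k ≥ 5.48 W/(m·K). Survivors: candidate J, candidate A, candidate H.
Convert each candidate to consistent units, then evaluate M:
  candidate J: E = 212.4 GPa, ρ = 7860 kg/m³
  candidate A: E = 106.1 GPa, ρ = 8860 kg/m³
  candidate H: E = 117.9 GPa, ρ = 4450 kg/m³
  candidate H: M = 1.10×10⁻³
  candidate J: M = 0.759×10⁻³
  candidate A: M = 0.534×10⁻³
Candidate H ranks first.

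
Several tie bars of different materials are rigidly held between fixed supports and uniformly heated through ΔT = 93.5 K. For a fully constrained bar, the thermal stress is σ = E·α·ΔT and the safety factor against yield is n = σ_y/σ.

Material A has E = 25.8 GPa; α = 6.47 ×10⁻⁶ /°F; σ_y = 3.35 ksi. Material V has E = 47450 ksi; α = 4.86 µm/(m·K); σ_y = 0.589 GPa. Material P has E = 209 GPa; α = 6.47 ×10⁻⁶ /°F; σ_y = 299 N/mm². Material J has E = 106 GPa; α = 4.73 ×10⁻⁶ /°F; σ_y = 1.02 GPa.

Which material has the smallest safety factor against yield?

material A

In consistent units (E in GPa, α in ×10⁻⁶/K, σ_y in MPa):
  material A: E = 25.80, α = 11.6, σ_y = 23.10 → σ = 28.1 MPa, n = 0.822
  material V: E = 327.2, α = 4.86, σ_y = 589.0 → σ = 149 MPa, n = 3.96
  material P: E = 209.0, α = 11.6, σ_y = 299.0 → σ = 228 MPa, n = 1.31
  material J: E = 106.0, α = 8.51, σ_y = 1020 → σ = 84.4 MPa, n = 12.1
The minimum is material A at n = 0.822.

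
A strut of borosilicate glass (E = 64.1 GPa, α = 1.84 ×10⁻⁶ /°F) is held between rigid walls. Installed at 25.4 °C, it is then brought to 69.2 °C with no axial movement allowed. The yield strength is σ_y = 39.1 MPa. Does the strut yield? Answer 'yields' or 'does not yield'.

does not yield

α = 1.84×10⁻⁶/°F × 9/5 = 3.31×10⁻⁶/K.
ΔT = 43.80 K. Constrained thermal stress σ = E·α·ΔT = 64.10×10³ MPa × 3.31×10⁻⁶ × 43.80 = 9.30 MPa (compressive).
Compare to σ_y = 39.1 MPa: σ < σ_y, so it does not yield.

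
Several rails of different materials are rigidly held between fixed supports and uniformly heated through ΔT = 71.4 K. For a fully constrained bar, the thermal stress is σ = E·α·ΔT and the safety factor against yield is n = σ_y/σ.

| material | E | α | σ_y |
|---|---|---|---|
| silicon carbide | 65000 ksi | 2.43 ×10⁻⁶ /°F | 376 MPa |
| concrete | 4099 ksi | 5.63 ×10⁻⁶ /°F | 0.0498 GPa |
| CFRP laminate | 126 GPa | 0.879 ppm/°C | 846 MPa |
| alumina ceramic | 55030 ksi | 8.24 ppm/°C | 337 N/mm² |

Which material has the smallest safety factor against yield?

alumina ceramic

With everything in SI (GPa, ×10⁻⁶/K, MPa):
  silicon carbide: E = 448.2, α = 4.37, σ_y = 376.0 → σ = 140 MPa, n = 2.69
  concrete: E = 28.26, α = 10.1, σ_y = 49.80 → σ = 20.4 MPa, n = 2.44
  CFRP laminate: E = 126.0, α = 0.879, σ_y = 846.0 → σ = 7.91 MPa, n = 107
  alumina ceramic: E = 379.4, α = 8.24, σ_y = 337.0 → σ = 223 MPa, n = 1.51
Smallest n: alumina ceramic with n = 1.51.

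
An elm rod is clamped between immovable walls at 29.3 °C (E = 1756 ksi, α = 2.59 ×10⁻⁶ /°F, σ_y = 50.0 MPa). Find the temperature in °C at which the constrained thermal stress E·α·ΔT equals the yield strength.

915 °C

E = 1756 ksi = 12.11 GPa.
α = 2.59×10⁻⁶/°F × 9/5 = 4.66×10⁻⁶/K.
E·α·ΔT = 50.00 MPa ⇒ ΔT = 50.00 / (12.11×10³ × 4.66×10⁻⁶) = 885.8 K.
T = 29.3 + 885.8 = 915.1 °C.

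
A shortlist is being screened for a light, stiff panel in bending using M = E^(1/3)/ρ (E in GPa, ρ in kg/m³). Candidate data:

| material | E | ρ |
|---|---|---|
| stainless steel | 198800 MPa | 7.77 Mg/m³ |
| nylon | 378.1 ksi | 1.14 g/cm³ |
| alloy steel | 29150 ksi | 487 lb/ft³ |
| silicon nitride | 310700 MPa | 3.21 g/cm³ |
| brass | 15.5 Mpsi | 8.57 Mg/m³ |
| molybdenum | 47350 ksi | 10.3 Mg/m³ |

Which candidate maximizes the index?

After converting to SI:
  stainless steel: E = 198.8 GPa, ρ = 7770 kg/m³
  nylon: E = 2.607 GPa, ρ = 1140 kg/m³
  alloy steel: E = 201.0 GPa, ρ = 7801 kg/m³
  silicon nitride: E = 310.7 GPa, ρ = 3210 kg/m³
  brass: E = 106.9 GPa, ρ = 8570 kg/m³
  molybdenum: E = 326.5 GPa, ρ = 10300 kg/m³
  silicon nitride: M = 2.11×10⁻³
  nylon: M = 1.21×10⁻³
  stainless steel: M = 0.751×10⁻³
  alloy steel: M = 0.751×10⁻³
  molybdenum: M = 0.669×10⁻³
  brass: M = 0.554×10⁻³
Silicon nitride has the largest M.

silicon nitride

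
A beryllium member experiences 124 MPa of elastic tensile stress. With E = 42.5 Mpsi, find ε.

E = 42.5 Mpsi = 293.0 GPa = 293000 MPa.
ε = σ/E = 124 / 293000 = 4.23×10⁻⁴.

4.23×10⁻⁴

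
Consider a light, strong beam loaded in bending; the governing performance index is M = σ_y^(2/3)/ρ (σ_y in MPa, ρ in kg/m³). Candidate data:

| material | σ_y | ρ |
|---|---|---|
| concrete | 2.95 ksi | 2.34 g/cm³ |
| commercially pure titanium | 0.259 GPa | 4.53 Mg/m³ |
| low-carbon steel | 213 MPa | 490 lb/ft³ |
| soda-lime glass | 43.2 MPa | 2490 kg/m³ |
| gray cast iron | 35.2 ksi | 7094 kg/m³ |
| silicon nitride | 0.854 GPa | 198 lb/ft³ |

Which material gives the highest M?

silicon nitride

After converting to SI:
  concrete: σ_y = 20.34 MPa, ρ = 2340 kg/m³
  commercially pure titanium: σ_y = 259.0 MPa, ρ = 4530 kg/m³
  low-carbon steel: σ_y = 213.0 MPa, ρ = 7849 kg/m³
  soda-lime glass: σ_y = 43.20 MPa, ρ = 2490 kg/m³
  gray cast iron: σ_y = 242.7 MPa, ρ = 7094 kg/m³
  silicon nitride: σ_y = 854.0 MPa, ρ = 3172 kg/m³
  silicon nitride: M = 28.4×10⁻³
  commercially pure titanium: M = 8.97×10⁻³
  gray cast iron: M = 5.48×10⁻³
  soda-lime glass: M = 4.94×10⁻³
  low-carbon steel: M = 4.54×10⁻³
  concrete: M = 3.18×10⁻³
Highest index: silicon nitride.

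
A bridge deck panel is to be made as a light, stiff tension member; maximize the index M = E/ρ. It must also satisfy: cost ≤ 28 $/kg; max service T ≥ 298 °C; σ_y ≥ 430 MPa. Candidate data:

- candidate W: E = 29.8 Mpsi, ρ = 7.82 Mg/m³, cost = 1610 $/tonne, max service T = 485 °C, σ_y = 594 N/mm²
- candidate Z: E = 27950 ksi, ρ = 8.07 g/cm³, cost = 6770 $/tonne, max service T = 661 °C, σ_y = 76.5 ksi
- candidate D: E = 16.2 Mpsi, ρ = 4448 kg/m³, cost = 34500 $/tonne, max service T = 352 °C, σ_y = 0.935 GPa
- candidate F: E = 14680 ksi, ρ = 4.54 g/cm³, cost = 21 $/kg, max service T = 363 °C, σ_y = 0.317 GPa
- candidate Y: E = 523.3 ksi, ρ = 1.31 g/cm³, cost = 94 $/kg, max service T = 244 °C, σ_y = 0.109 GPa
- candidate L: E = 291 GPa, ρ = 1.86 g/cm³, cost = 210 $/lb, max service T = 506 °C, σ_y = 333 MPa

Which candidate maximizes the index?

candidate W

Screen on constraints: cost ≤ 28 $/kg; max service T ≥ 298 °C; σ_y ≥ 430 MPa. Survivors: candidate W, candidate Z.
Normalizing units and computing the index:
  candidate W: E = 205.5 GPa, ρ = 7820 kg/m³
  candidate Z: E = 192.7 GPa, ρ = 8070 kg/m³
  candidate W: M = 26.3 MN·m/kg
  candidate Z: M = 23.9 MN·m/kg
The maximum is for candidate W.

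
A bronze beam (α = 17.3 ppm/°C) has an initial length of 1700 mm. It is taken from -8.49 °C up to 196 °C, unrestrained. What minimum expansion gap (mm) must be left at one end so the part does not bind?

6.01 mm

ΔT = 196 − (-8.49) = 204.5 K.
ΔL = α·L₀·ΔT = 17.3×10⁻⁶ × 1700 mm × 204.5 K = 6.01 mm.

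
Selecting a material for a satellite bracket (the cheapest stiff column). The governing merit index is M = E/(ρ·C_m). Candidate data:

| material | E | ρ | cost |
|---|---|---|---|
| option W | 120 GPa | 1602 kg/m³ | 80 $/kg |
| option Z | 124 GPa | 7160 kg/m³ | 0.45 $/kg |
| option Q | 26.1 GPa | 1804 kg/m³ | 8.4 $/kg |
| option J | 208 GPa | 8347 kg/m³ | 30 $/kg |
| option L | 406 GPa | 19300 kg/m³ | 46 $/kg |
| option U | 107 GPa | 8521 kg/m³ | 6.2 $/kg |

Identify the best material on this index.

option Z

Evaluate M for each candidate:
  option Z: M = 38.5 MN·m per $
  option U: M = 2.03 MN·m per $
  option Q: M = 1.72 MN·m per $
  option W: M = 0.936 MN·m per $
  option J: M = 0.831 MN·m per $
  option L: M = 0.457 MN·m per $
Option Z ranks first.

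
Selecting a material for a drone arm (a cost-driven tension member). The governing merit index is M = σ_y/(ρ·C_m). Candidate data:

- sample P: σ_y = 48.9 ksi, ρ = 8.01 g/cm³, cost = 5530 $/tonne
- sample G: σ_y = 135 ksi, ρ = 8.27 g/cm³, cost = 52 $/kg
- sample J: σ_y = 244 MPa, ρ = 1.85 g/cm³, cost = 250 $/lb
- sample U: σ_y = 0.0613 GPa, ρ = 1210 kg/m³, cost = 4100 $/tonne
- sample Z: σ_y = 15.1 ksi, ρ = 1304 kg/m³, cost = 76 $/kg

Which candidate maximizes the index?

Normalizing units and computing the index:
  sample P: σ_y = 337.2 MPa, ρ = 8010 kg/m³, cost = 5.530 $/kg
  sample G: σ_y = 930.8 MPa, ρ = 8270 kg/m³, cost = 52.00 $/kg
  sample J: σ_y = 244.0 MPa, ρ = 1850 kg/m³, cost = 551.1 $/kg
  sample U: σ_y = 61.30 MPa, ρ = 1210 kg/m³, cost = 4.100 $/kg
  sample Z: σ_y = 104.1 MPa, ρ = 1304 kg/m³, cost = 76.00 $/kg
  sample U: M = 12.4 kN·m per $
  sample P: M = 7.61 kN·m per $
  sample G: M = 2.16 kN·m per $
  sample Z: M = 1.05 kN·m per $
  sample J: M = 0.239 kN·m per $
Highest index: sample U.

sample U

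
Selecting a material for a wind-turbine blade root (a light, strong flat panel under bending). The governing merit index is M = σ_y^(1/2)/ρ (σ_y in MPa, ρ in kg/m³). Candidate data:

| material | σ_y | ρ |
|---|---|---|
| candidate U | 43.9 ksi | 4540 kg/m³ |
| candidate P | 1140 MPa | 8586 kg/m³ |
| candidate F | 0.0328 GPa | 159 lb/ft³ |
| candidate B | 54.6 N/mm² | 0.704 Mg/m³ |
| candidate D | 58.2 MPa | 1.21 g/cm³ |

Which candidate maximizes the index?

Normalizing units and computing the index:
  candidate U: σ_y = 302.7 MPa, ρ = 4540 kg/m³
  candidate P: σ_y = 1140 MPa, ρ = 8586 kg/m³
  candidate F: σ_y = 32.80 MPa, ρ = 2547 kg/m³
  candidate B: σ_y = 54.60 MPa, ρ = 704.0 kg/m³
  candidate D: σ_y = 58.20 MPa, ρ = 1210 kg/m³
  candidate B: M = 10.5×10⁻³
  candidate D: M = 6.30×10⁻³
  candidate P: M = 3.93×10⁻³
  candidate U: M = 3.83×10⁻³
  candidate F: M = 2.25×10⁻³
Candidate B has the largest M.

candidate B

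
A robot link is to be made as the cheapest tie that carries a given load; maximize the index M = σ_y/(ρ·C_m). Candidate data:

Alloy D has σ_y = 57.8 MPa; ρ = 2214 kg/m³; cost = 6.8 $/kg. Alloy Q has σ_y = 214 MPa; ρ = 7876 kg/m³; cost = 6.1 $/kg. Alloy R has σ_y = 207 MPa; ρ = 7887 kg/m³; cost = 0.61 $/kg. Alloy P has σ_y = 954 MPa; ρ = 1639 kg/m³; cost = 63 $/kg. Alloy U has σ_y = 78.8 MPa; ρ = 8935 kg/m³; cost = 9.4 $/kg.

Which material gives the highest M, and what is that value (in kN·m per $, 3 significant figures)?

alloy R, M = 43.0 kN·m per $

Computing M directly (units already consistent):
  alloy R: M = 43.0 kN·m per $
  alloy P: M = 9.24 kN·m per $
  alloy Q: M = 4.45 kN·m per $
  alloy D: M = 3.84 kN·m per $
  alloy U: M = 0.938 kN·m per $
Alloy R has the largest M.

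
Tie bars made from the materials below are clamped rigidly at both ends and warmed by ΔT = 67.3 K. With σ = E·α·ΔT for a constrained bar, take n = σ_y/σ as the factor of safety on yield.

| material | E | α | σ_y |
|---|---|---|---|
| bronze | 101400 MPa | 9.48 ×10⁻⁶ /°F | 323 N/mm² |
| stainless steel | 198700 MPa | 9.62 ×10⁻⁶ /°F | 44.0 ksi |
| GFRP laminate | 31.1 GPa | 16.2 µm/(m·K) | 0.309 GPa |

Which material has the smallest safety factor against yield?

Per material, after unit conversion:
  bronze: E = 101.4, α = 17.1, σ_y = 323.0 → σ = 116 MPa, n = 2.77
  stainless steel: E = 198.7, α = 17.3, σ_y = 303.4 → σ = 232 MPa, n = 1.31
  GFRP laminate: E = 31.10, α = 16.2, σ_y = 309.0 → σ = 33.9 MPa, n = 9.11
The minimum is stainless steel at n = 1.31.

stainless steel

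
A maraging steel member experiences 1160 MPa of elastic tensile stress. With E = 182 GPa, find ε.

ε = σ/E = 1160 / 182000 = 6.37×10⁻³.

6.37×10⁻³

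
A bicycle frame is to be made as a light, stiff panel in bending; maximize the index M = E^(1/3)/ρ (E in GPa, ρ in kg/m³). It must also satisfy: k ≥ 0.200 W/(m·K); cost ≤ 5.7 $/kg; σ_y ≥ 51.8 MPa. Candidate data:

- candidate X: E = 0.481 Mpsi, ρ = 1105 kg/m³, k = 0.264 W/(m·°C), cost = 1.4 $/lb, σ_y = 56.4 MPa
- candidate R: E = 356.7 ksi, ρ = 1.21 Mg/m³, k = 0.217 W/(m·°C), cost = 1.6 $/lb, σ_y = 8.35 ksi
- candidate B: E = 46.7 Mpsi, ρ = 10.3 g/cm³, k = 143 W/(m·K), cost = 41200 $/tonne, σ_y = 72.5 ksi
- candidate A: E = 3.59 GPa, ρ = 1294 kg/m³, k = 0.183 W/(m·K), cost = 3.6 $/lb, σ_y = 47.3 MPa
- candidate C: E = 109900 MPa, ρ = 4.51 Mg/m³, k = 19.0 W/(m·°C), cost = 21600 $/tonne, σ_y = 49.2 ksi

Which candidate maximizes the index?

Screen on constraints: k ≥ 0.200 W/(m·K); cost ≤ 5.7 $/kg; σ_y ≥ 51.8 MPa. Survivors: candidate X, candidate R.
Putting every candidate on a common basis:
  candidate X: E = 3.316 GPa, ρ = 1105 kg/m³
  candidate R: E = 2.459 GPa, ρ = 1210 kg/m³
  candidate X: M = 1.35×10⁻³
  candidate R: M = 1.12×10⁻³
Candidate X ranks first.

candidate X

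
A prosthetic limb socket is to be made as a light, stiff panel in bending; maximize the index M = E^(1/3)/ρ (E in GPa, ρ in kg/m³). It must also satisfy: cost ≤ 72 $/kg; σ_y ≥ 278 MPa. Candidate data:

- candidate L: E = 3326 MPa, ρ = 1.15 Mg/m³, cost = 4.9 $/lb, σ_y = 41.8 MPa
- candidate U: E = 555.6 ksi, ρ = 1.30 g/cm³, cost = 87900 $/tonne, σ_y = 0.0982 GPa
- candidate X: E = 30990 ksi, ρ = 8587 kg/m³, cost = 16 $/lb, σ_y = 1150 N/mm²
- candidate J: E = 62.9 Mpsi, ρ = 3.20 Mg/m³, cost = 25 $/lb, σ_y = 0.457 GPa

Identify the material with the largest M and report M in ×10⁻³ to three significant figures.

Screen on constraints: cost ≤ 72 $/kg; σ_y ≥ 278 MPa. Survivors: candidate X, candidate J.
Convert each candidate to consistent units, then evaluate M:
  candidate X: E = 213.7 GPa, ρ = 8587 kg/m³
  candidate J: E = 433.7 GPa, ρ = 3200 kg/m³
  candidate J: M = 2.37×10⁻³
  candidate X: M = 0.696×10⁻³
The maximum is for candidate J.

candidate J, M = 2.37×10⁻³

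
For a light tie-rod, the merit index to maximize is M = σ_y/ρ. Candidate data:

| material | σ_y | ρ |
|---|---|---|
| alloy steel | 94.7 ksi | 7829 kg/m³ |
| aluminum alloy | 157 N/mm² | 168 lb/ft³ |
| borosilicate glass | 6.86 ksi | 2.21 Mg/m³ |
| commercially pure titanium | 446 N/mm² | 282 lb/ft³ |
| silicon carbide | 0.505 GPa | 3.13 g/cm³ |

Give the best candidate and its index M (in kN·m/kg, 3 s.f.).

Putting every candidate on a common basis:
  alloy steel: σ_y = 652.9 MPa, ρ = 7829 kg/m³
  aluminum alloy: σ_y = 157.0 MPa, ρ = 2691 kg/m³
  borosilicate glass: σ_y = 47.30 MPa, ρ = 2210 kg/m³
  commercially pure titanium: σ_y = 446.0 MPa, ρ = 4517 kg/m³
  silicon carbide: σ_y = 505.0 MPa, ρ = 3130 kg/m³
  silicon carbide: M = 161 kN·m/kg
  commercially pure titanium: M = 98.7 kN·m/kg
  alloy steel: M = 83.4 kN·m/kg
  aluminum alloy: M = 58.3 kN·m/kg
  borosilicate glass: M = 21.4 kN·m/kg
The maximum is for silicon carbide.

silicon carbide, M = 161 kN·m/kg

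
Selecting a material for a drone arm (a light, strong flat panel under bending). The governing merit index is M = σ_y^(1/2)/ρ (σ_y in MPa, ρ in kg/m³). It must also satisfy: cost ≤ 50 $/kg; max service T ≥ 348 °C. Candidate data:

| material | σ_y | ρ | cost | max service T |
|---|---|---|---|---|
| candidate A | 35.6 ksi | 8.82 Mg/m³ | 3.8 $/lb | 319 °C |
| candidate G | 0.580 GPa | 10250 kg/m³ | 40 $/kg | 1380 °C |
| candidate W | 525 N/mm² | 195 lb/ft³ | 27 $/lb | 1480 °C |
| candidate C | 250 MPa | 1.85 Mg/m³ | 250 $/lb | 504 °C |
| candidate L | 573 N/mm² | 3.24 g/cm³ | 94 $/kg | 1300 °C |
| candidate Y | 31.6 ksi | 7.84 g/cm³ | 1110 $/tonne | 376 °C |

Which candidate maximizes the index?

Screen on constraints: cost ≤ 50 $/kg; max service T ≥ 348 °C. Survivors: candidate G, candidate Y.
Putting every candidate on a common basis:
  candidate G: σ_y = 580.0 MPa, ρ = 10250 kg/m³
  candidate Y: σ_y = 217.9 MPa, ρ = 7840 kg/m³
  candidate G: M = 2.35×10⁻³
  candidate Y: M = 1.88×10⁻³
Highest index: candidate G.

candidate G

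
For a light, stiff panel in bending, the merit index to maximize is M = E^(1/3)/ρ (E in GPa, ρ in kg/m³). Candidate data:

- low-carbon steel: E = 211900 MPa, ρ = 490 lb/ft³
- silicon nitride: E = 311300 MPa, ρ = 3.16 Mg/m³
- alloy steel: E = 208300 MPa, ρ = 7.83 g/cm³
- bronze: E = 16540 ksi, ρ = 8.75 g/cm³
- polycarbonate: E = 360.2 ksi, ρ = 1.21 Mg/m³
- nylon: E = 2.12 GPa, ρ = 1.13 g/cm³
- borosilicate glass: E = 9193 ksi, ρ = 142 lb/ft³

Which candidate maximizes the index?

silicon nitride

Convert each candidate to consistent units, then evaluate M:
  low-carbon steel: E = 211.9 GPa, ρ = 7849 kg/m³
  silicon nitride: E = 311.3 GPa, ρ = 3160 kg/m³
  alloy steel: E = 208.3 GPa, ρ = 7830 kg/m³
  bronze: E = 114.0 GPa, ρ = 8750 kg/m³
  polycarbonate: E = 2.483 GPa, ρ = 1210 kg/m³
  nylon: E = 2.120 GPa, ρ = 1130 kg/m³
  borosilicate glass: E = 63.38 GPa, ρ = 2275 kg/m³
  silicon nitride: M = 2.14×10⁻³
  borosilicate glass: M = 1.75×10⁻³
  nylon: M = 1.14×10⁻³
  polycarbonate: M = 1.12×10⁻³
  low-carbon steel: M = 0.760×10⁻³
  alloy steel: M = 0.757×10⁻³
  bronze: M = 0.554×10⁻³
Silicon nitride ranks first.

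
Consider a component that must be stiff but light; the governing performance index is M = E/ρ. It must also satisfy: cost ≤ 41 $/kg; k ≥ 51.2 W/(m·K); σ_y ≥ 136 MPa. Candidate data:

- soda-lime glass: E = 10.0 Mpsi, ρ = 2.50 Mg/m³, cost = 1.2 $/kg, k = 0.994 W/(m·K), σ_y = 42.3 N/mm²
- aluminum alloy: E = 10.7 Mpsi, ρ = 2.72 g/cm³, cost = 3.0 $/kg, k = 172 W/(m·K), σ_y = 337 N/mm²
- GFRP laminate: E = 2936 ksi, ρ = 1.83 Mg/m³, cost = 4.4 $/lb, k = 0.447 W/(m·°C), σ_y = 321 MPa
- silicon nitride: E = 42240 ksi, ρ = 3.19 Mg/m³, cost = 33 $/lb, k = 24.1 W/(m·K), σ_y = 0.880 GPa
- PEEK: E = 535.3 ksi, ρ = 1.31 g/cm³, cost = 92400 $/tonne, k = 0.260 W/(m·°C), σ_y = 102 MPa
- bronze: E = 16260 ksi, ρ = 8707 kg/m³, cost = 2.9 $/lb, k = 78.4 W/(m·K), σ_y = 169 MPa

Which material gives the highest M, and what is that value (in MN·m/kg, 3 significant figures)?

aluminum alloy, M = 27.1 MN·m/kg

Screen on constraints: cost ≤ 41 $/kg; k ≥ 51.2 W/(m·K); σ_y ≥ 136 MPa. Survivors: aluminum alloy, bronze.
After converting to SI:
  aluminum alloy: E = 73.77 GPa, ρ = 2720 kg/m³
  bronze: E = 112.1 GPa, ρ = 8707 kg/m³
  aluminum alloy: M = 27.1 MN·m/kg
  bronze: M = 12.9 MN·m/kg
Aluminum alloy has the largest M.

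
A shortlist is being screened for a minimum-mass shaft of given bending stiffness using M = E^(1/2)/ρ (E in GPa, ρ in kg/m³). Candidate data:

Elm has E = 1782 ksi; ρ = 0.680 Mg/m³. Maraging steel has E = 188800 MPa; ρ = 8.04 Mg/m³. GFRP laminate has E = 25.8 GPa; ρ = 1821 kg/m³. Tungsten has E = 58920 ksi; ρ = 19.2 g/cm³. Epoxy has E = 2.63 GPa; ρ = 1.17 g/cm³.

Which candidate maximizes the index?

In SI units:
  elm: E = 12.29 GPa, ρ = 680.0 kg/m³
  maraging steel: E = 188.8 GPa, ρ = 8040 kg/m³
  GFRP laminate: E = 25.80 GPa, ρ = 1821 kg/m³
  tungsten: E = 406.2 GPa, ρ = 19200 kg/m³
  epoxy: E = 2.630 GPa, ρ = 1170 kg/m³
  elm: M = 5.15×10⁻³
  GFRP laminate: M = 2.79×10⁻³
  maraging steel: M = 1.71×10⁻³
  epoxy: M = 1.39×10⁻³
  tungsten: M = 1.05×10⁻³
Elm ranks first.

elm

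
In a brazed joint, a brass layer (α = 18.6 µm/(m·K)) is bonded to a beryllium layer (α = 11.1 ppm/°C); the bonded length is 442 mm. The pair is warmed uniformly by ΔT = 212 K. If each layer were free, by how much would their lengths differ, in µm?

703 µm

Δα = |18.6 − 11.1|×10⁻⁶/K = 7.50×10⁻⁶/K.
ΔL_mismatch = Δα·L·ΔT = 7.50×10⁻⁶ × 442.0 mm × 212.0 K = 703 µm.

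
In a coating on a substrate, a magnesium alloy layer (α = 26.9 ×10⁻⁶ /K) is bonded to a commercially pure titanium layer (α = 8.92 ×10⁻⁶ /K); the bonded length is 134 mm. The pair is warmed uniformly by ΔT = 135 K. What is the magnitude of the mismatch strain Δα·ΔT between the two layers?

Δα = |26.9 − 8.92|×10⁻⁶/K = 18.0×10⁻⁶/K.
Mismatch strain = Δα·ΔT = 18.0×10⁻⁶ × 135.0 = 2.43×10⁻³.

2.43×10⁻³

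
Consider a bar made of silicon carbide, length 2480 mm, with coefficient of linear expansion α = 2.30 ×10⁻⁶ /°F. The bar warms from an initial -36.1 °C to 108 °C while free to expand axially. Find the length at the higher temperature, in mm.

Convert α: 2.30×10⁻⁶/°F × (9/5) = 4.14×10⁻⁶/K.
ΔT = 108 − (-36.1) = 144.1 K.
ΔL = α·L₀·ΔT = 4.14×10⁻⁶ × 2480 mm × 144.1 K = 1.48 mm.
L = L₀ + ΔL = 2480 + 1.48 = 2481.5 mm.

2481.5 mm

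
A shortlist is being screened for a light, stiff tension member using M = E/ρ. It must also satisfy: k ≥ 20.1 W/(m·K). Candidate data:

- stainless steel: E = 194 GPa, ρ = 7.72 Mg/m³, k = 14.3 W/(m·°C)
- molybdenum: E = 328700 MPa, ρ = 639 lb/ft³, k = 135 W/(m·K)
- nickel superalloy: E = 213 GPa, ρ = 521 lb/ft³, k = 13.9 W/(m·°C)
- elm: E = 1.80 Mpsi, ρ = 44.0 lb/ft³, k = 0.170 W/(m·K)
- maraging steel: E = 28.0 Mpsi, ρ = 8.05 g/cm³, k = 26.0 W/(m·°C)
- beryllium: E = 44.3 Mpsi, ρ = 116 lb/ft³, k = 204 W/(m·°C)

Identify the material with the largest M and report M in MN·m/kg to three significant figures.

beryllium, M = 164 MN·m/kg

Screen on constraints: k ≥ 20.1 W/(m·K). Survivors: molybdenum, maraging steel, beryllium.
In SI units:
  molybdenum: E = 328.7 GPa, ρ = 10240 kg/m³
  maraging steel: E = 193.1 GPa, ρ = 8050 kg/m³
  beryllium: E = 305.4 GPa, ρ = 1858 kg/m³
  beryllium: M = 164 MN·m/kg
  molybdenum: M = 32.1 MN·m/kg
  maraging steel: M = 24.0 MN·m/kg
Highest index: beryllium.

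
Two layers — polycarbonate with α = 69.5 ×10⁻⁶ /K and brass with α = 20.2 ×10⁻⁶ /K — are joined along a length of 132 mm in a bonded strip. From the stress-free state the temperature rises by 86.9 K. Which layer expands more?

α(polycarbonate) = 69.5×10⁻⁶/K vs α(brass) = 20.2×10⁻⁶/K.
Higher α expands more for the same ΔT: polycarbonate.

polycarbonate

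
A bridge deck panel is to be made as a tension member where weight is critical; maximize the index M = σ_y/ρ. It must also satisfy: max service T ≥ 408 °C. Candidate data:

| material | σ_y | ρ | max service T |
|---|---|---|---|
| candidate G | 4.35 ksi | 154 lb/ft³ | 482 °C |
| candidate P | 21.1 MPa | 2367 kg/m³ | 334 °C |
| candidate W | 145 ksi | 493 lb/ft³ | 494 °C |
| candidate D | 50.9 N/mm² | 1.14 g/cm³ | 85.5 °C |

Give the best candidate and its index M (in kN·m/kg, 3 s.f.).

candidate W, M = 127 kN·m/kg

Screen on constraints: max service T ≥ 408 °C. Survivors: candidate G, candidate W.
After converting to SI:
  candidate G: σ_y = 29.99 MPa, ρ = 2467 kg/m³
  candidate W: σ_y = 999.7 MPa, ρ = 7897 kg/m³
  candidate W: M = 127 kN·m/kg
  candidate G: M = 12.2 kN·m/kg
Candidate W has the largest M.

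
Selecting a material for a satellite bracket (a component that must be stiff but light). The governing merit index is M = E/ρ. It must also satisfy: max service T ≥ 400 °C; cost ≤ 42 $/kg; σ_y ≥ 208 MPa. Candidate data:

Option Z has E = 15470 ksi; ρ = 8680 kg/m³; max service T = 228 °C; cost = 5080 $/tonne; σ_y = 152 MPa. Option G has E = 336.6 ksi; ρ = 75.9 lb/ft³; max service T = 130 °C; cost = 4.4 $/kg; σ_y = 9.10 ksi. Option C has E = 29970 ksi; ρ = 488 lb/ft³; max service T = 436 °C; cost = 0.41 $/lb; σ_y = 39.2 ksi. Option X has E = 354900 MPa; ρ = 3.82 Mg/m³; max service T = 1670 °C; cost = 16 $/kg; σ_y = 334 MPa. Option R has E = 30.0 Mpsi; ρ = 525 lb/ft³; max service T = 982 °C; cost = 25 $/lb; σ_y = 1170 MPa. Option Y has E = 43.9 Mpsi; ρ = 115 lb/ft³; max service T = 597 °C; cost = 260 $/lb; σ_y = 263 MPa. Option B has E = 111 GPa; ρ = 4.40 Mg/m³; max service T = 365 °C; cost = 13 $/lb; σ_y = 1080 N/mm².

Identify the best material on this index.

Screen on constraints: max service T ≥ 400 °C; cost ≤ 42 $/kg; σ_y ≥ 208 MPa. Survivors: option C, option X.
Normalizing units and computing the index:
  option C: E = 206.6 GPa, ρ = 7817 kg/m³
  option X: E = 354.9 GPa, ρ = 3820 kg/m³
  option X: M = 92.9 MN·m/kg
  option C: M = 26.4 MN·m/kg
Option X ranks first.

option X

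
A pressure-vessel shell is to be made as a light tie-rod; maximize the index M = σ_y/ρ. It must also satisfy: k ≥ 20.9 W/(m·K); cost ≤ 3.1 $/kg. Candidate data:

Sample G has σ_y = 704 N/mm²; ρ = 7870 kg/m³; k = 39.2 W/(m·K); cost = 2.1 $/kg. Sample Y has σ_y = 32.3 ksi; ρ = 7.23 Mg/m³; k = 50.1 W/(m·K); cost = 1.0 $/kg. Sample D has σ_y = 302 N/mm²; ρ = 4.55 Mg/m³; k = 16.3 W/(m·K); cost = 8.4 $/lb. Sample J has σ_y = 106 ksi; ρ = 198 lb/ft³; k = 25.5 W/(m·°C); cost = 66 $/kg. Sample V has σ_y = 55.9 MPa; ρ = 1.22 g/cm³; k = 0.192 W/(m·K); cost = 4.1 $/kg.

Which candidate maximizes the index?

Screen on constraints: k ≥ 20.9 W/(m·K); cost ≤ 3.1 $/kg. Survivors: sample G, sample Y.
Normalizing units and computing the index:
  sample G: σ_y = 704.0 MPa, ρ = 7870 kg/m³
  sample Y: σ_y = 222.7 MPa, ρ = 7230 kg/m³
  sample G: M = 89.5 kN·m/kg
  sample Y: M = 30.8 kN·m/kg
Sample G has the largest M.

sample G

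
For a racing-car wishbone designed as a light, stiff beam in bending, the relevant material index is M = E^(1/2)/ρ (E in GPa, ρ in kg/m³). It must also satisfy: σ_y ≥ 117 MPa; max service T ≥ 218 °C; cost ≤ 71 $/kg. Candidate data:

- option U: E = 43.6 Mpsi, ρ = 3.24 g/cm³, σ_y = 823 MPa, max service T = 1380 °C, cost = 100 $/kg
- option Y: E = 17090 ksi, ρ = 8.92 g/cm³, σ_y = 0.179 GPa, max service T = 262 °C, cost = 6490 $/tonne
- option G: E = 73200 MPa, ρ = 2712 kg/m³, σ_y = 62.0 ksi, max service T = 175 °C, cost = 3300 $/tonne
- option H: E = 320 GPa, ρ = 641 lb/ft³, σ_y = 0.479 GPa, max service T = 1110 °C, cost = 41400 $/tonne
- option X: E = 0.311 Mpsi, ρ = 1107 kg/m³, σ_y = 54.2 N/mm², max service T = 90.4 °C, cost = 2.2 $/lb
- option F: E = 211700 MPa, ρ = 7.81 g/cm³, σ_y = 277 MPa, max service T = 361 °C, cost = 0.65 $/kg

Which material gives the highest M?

option F

Screen on constraints: σ_y ≥ 117 MPa; max service T ≥ 218 °C; cost ≤ 71 $/kg. Survivors: option Y, option H, option F.
Putting every candidate on a common basis:
  option Y: E = 117.8 GPa, ρ = 8920 kg/m³
  option H: E = 320.0 GPa, ρ = 10270 kg/m³
  option F: E = 211.7 GPa, ρ = 7810 kg/m³
  option F: M = 1.86×10⁻³
  option H: M = 1.74×10⁻³
  option Y: M = 1.22×10⁻³
Highest index: option F.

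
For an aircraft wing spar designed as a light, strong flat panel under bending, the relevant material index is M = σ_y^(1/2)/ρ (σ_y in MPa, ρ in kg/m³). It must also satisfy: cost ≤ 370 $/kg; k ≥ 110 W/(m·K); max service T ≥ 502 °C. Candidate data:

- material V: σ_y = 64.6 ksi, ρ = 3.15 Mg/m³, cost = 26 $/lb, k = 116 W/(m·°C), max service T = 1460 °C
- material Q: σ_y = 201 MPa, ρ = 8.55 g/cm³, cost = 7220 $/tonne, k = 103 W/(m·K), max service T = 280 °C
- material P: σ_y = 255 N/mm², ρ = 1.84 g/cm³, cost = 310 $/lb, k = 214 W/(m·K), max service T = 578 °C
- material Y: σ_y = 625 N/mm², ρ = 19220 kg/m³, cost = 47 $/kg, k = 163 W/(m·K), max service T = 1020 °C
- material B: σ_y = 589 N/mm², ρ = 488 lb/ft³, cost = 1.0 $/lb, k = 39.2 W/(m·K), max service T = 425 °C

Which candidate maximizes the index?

material V

Screen on constraints: cost ≤ 370 $/kg; k ≥ 110 W/(m·K); max service T ≥ 502 °C. Survivors: material V, material Y.
Convert each candidate to consistent units, then evaluate M:
  material V: σ_y = 445.4 MPa, ρ = 3150 kg/m³
  material Y: σ_y = 625.0 MPa, ρ = 19220 kg/m³
  material V: M = 6.70×10⁻³
  material Y: M = 1.30×10⁻³
The maximum is for material V.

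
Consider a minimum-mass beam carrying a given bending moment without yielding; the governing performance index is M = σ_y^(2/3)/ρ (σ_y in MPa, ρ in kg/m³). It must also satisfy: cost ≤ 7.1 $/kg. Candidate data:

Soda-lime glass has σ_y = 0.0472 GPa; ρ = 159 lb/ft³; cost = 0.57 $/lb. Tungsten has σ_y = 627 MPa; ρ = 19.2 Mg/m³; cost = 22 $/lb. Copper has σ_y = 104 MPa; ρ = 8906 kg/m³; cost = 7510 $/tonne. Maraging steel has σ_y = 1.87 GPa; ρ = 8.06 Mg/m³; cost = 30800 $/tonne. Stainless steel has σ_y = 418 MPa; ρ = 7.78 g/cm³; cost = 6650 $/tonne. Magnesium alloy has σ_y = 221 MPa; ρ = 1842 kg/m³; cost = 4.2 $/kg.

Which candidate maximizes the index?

magnesium alloy

Screen on constraints: cost ≤ 7.1 $/kg. Survivors: soda-lime glass, stainless steel, magnesium alloy.
Normalizing units and computing the index:
  soda-lime glass: σ_y = 47.20 MPa, ρ = 2547 kg/m³
  stainless steel: σ_y = 418.0 MPa, ρ = 7780 kg/m³
  magnesium alloy: σ_y = 221.0 MPa, ρ = 1842 kg/m³
  magnesium alloy: M = 19.8×10⁻³
  stainless steel: M = 7.19×10⁻³
  soda-lime glass: M = 5.13×10⁻³
The maximum is for magnesium alloy.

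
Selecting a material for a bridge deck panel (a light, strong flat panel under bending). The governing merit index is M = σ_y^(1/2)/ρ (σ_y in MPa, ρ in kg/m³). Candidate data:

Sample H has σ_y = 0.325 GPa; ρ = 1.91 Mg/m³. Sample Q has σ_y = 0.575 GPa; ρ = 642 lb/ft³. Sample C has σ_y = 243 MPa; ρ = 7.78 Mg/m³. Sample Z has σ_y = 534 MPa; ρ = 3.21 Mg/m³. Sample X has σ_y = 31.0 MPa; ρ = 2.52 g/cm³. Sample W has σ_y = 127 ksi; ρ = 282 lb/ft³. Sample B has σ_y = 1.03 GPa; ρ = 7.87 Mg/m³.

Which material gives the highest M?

In SI units:
  sample H: σ_y = 325.0 MPa, ρ = 1910 kg/m³
  sample Q: σ_y = 575.0 MPa, ρ = 10280 kg/m³
  sample C: σ_y = 243.0 MPa, ρ = 7780 kg/m³
  sample Z: σ_y = 534.0 MPa, ρ = 3210 kg/m³
  sample X: σ_y = 31.00 MPa, ρ = 2520 kg/m³
  sample W: σ_y = 875.6 MPa, ρ = 4517 kg/m³
  sample B: σ_y = 1030 MPa, ρ = 7870 kg/m³
  sample H: M = 9.44×10⁻³
  sample Z: M = 7.20×10⁻³
  sample W: M = 6.55×10⁻³
  sample B: M = 4.08×10⁻³
  sample Q: M = 2.33×10⁻³
  sample X: M = 2.21×10⁻³
  sample C: M = 2.00×10⁻³
Sample H ranks first.

sample H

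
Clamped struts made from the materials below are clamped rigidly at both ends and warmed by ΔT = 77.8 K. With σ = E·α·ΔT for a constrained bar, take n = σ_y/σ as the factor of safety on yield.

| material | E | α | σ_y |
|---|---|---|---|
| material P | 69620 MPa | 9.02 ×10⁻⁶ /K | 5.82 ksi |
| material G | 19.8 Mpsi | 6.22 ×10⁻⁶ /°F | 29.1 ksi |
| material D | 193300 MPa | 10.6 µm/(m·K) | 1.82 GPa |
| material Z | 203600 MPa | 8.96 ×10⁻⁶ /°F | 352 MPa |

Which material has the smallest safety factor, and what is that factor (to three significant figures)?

material P, n = 0.821

In consistent units (E in GPa, α in ×10⁻⁶/K, σ_y in MPa):
  material P: E = 69.62, α = 9.02, σ_y = 40.13 → σ = 48.9 MPa, n = 0.821
  material G: E = 136.5, α = 11.2, σ_y = 200.6 → σ = 119 MPa, n = 1.69
  material D: E = 193.3, α = 10.6, σ_y = 1820 → σ = 159 MPa, n = 11.4
  material Z: E = 203.6, α = 16.1, σ_y = 352.0 → σ = 255 MPa, n = 1.38
The minimum is material P at n = 0.821.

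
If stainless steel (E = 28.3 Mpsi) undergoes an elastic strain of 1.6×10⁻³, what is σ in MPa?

312 MPa

E = 28.3 Mpsi = 195.1 GPa.
σ = E·ε = 195100 MPa × 1.6×10⁻³ = 312 MPa.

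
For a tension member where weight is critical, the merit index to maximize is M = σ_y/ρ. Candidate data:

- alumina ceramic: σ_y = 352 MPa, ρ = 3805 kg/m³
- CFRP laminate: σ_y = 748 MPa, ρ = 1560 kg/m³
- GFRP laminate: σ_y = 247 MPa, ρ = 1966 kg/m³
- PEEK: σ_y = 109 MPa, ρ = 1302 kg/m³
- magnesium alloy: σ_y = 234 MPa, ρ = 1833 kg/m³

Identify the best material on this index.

Evaluate M for each candidate:
  CFRP laminate: M = 479 kN·m/kg
  magnesium alloy: M = 128 kN·m/kg
  GFRP laminate: M = 126 kN·m/kg
  alumina ceramic: M = 92.5 kN·m/kg
  PEEK: M = 83.7 kN·m/kg
CFRP laminate has the largest M.

CFRP laminate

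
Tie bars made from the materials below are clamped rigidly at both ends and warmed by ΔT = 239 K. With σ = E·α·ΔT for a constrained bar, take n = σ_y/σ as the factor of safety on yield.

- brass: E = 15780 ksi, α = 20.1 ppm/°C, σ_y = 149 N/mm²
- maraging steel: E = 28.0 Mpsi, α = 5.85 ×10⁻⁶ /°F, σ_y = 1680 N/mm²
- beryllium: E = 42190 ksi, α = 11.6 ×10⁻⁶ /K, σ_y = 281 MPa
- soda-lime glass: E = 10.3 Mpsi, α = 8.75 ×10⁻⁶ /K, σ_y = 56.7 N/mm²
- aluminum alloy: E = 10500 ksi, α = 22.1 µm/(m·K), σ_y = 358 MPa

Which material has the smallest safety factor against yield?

Converting E to GPa, α to ×10⁻⁶/K, σ_y to MPa, then σ and n for each:
  brass: E = 108.8, α = 20.1, σ_y = 149.0 → σ = 523 MPa, n = 0.285
  maraging steel: E = 193.1, α = 10.5, σ_y = 1680 → σ = 486 MPa, n = 3.46
  beryllium: E = 290.9, α = 11.6, σ_y = 281.0 → σ = 806 MPa, n = 0.348
  soda-lime glass: E = 71.02, α = 8.75, σ_y = 56.70 → σ = 149 MPa, n = 0.382
  aluminum alloy: E = 72.39, α = 22.1, σ_y = 358.0 → σ = 382 MPa, n = 0.936
The minimum is brass at n = 0.285.

brass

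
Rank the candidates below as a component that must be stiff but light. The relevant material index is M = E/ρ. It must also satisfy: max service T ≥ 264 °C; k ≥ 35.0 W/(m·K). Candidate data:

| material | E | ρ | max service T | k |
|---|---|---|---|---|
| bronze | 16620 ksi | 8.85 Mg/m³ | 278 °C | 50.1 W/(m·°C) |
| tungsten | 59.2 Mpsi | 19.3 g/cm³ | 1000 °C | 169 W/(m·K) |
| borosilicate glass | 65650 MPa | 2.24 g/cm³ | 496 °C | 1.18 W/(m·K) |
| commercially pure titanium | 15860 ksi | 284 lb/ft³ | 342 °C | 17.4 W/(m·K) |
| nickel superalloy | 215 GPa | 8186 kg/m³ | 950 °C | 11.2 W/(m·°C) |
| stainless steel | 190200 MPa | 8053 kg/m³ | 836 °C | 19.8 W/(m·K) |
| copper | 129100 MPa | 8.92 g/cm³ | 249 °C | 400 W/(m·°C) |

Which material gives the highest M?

tungsten

Screen on constraints: max service T ≥ 264 °C; k ≥ 35.0 W/(m·K). Survivors: bronze, tungsten.
Putting every candidate on a common basis:
  bronze: E = 114.6 GPa, ρ = 8850 kg/m³
  tungsten: E = 408.2 GPa, ρ = 19300 kg/m³
  tungsten: M = 21.1 MN·m/kg
  bronze: M = 12.9 MN·m/kg
Tungsten ranks first.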